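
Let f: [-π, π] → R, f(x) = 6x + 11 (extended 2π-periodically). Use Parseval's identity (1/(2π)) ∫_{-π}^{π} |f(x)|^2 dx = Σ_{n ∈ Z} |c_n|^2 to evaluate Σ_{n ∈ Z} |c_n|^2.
Σ |c_n|^2 = 12π^2 + 121

Expand and integrate term by term over [-π, π]:
  ∫ (6x)^2 dx = 36·(2π^3/3); ∫ 2·6·(11)·x dx = 0 (odd integrand); ∫ 11^2 dx = 121·2π.
So (1/(2π)) ∫_{-π}^{π} (6x + 11)^2 dx = 36π^2/3 + 121 = 12π^2 + 121.
Parseval ⇒ Σ |c_n|^2 = 12π^2 + 121.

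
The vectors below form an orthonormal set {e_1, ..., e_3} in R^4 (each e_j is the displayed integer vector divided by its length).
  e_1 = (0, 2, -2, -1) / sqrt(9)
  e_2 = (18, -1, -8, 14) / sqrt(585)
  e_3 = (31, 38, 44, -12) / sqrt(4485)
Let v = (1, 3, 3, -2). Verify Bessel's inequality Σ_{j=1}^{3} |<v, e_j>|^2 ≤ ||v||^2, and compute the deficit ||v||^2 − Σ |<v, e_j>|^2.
Σ |<v, e_j>|^2 = 1586/69; ||v||^2 = 23; deficit = 1/69

Write each e_j = u_j / sqrt(<u_j, u_j>) where u_j is the displayed integer vector. Then <v, e_j> = <v, u_j> / sqrt(<u_j, u_j>), so |<v, e_j>|^2 = <v, u_j>^2 / <u_j, u_j>.
Coefficients: <v, e_1> = 2/sqrt(9), <v, e_2> = -37/sqrt(585), <v, e_3> = 301/sqrt(4485).
Square and sum: Σ |<v, e_j>|^2 = 1586/69.
Compute ||v||^2 = v·v = 23.
Deficit = 23 − 1586/69 = 1/69 ≥ 0, confirming Bessel's inequality. (The deficit equals ||v − Σ <v,e_j> e_j||^2, the squared distance from v to span{e_j}.)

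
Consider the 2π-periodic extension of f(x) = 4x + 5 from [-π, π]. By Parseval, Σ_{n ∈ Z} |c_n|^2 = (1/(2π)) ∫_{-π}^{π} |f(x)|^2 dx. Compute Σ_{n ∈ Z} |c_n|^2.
Σ |c_n|^2 = 16π^2/3 + 25

Expand and integrate term by term over [-π, π]:
  ∫ (4x)^2 dx = 16·(2π^3/3); ∫ 2·4·(5)·x dx = 0 (odd integrand); ∫ 5^2 dx = 25·2π.
So (1/(2π)) ∫_{-π}^{π} (4x + 5)^2 dx = 16π^2/3 + 25 = 16π^2/3 + 25.
Parseval ⇒ Σ |c_n|^2 = 16π^2/3 + 25.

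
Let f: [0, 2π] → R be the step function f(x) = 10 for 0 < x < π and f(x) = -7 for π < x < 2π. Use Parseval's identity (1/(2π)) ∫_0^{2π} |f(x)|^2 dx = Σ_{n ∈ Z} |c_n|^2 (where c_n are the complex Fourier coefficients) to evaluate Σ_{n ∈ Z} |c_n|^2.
Σ |c_n|^2 = 149/2

Parseval equates the L^2 energy of f (normalised by 1/(2π)) with the ℓ^2 sum of its Fourier coefficients: (1/(2π)) ∫_0^{2π} |f|^2 = Σ |c_n|^2.
Compute the left side: (1/(2π)) [∫_0^π 10^2 dx + ∫_π^{2π} (-7)^2 dx] = (1/(2π)) · (100π + 49π) = (100 + 49)/2 = 149/2.
So Σ_{n ∈ Z} |c_n|^2 = 149/2.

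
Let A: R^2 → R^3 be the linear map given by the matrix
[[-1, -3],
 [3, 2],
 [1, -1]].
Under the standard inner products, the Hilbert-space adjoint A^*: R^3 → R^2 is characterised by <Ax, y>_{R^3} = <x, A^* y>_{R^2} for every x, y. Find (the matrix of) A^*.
A^* = A^T =
[[-1, 3, 1],
 [-3, 2, -1]]

For real matrices with standard dot products, the defining identity <Ax, y> = <x, A^* y> gives (Ax)^T y = x^T (A^*) y, i.e. x^T A^T y = x^T (A^*) y. Since this holds for all x, y, we must have A^* = A^T. Therefore
A^* =
[[-1, 3, 1],
 [-3, 2, -1]].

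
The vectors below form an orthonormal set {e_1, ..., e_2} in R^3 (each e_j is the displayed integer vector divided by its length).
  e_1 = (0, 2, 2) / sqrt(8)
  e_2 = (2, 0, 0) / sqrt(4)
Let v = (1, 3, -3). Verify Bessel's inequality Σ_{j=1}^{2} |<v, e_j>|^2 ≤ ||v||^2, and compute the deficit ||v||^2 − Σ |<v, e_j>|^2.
Σ |<v, e_j>|^2 = 1; ||v||^2 = 19; deficit = 18

Write each e_j = u_j / sqrt(<u_j, u_j>) where u_j is the displayed integer vector. Then <v, e_j> = <v, u_j> / sqrt(<u_j, u_j>), so |<v, e_j>|^2 = <v, u_j>^2 / <u_j, u_j>.
Coefficients: <v, e_1> = 0/sqrt(8), <v, e_2> = 2/sqrt(4).
Square and sum: Σ |<v, e_j>|^2 = 1.
Compute ||v||^2 = v·v = 19.
Deficit = 19 − 1 = 18 ≥ 0, confirming Bessel's inequality. (The deficit equals ||v − Σ <v,e_j> e_j||^2, the squared distance from v to span{e_j}.)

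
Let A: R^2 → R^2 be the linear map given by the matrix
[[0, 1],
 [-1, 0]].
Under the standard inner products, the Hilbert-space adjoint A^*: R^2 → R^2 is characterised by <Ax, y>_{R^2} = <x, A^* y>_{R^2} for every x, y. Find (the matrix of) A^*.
A^* = A^T =
[[0, -1],
 [1, 0]]

For real matrices with standard dot products, the defining identity <Ax, y> = <x, A^* y> gives (Ax)^T y = x^T (A^*) y, i.e. x^T A^T y = x^T (A^*) y. Since this holds for all x, y, we must have A^* = A^T. Therefore
A^* =
[[0, -1],
 [1, 0]].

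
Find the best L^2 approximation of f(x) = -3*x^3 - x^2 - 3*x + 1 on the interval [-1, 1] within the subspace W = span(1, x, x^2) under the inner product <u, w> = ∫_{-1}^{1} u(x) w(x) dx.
g(x) = -x^2 - 24*x/5 + 1

The best approximation g ∈ W is the orthogonal projection of f onto W. Writing g = a_0 + a_1 x + a_2 x^2, the coefficients solve the normal equations G · a = b where
  G_{ij} = <φ_i, φ_j> and b_i = <f, φ_i>, with φ_0 = 1, φ_1 = x, φ_2 = x^2.
G =
  [2, 0, 2/3]
  [0, 2/3, 0]
  [2/3, 0, 2/5],
b = (4/3, -16/5, 4/15).
Solving gives a_0 = 1, a_1 = -24/5, a_2 = -1, so
  g(x) = -x^2 - 24*x/5 + 1.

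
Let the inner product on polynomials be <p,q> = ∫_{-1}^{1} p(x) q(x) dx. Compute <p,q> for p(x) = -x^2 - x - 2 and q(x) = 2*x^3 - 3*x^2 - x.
<p,q> = 76/15

Expand the product: p(x)·q(x) = -2*x^5 + x^4 + 7*x^2 + 2*x.
∫_{-1}^{1} of each monomial x^k gives [2/(k+1) if k even, 0 if k odd]. Integrating term-by-term (or equivalently evaluating the antiderivative F(x) = -x^6/3 + x^5/5 + 7*x^3/3 + x^2 at the endpoints):
  F(1) − F(−1) = 16/5 − (-28/15) = 76/15.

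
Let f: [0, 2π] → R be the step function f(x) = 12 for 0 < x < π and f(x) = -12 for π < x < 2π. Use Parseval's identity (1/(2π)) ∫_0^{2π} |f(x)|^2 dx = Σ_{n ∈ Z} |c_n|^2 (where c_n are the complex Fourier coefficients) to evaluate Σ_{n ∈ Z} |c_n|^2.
Σ |c_n|^2 = 144

Parseval equates the L^2 energy of f (normalised by 1/(2π)) with the ℓ^2 sum of its Fourier coefficients: (1/(2π)) ∫_0^{2π} |f|^2 = Σ |c_n|^2.
Compute the left side: (1/(2π)) [∫_0^π 12^2 dx + ∫_π^{2π} (-12)^2 dx] = (1/(2π)) · (144π + 144π) = (144 + 144)/2 = 144.
So Σ_{n ∈ Z} |c_n|^2 = 144.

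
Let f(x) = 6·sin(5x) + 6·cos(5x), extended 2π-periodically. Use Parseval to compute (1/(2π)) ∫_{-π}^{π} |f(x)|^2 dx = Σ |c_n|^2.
Σ |c_n|^2 = 36

Expand |f|^2 and use orthogonality of {sin(nx), cos(mx)} on [-π, π]:
  ∫_{-π}^{π} sin(nx)^2 dx = π, ∫ cos(mx)^2 dx = π, and cross terms integrate to 0.
So ∫_{-π}^{π} f(x)^2 dx = 6^2 · π + 6^2 · π = (36 + 36)π.
Divide by 2π: (36 + 36)/2 = 36.
By Parseval, this equals Σ |c_n|^2.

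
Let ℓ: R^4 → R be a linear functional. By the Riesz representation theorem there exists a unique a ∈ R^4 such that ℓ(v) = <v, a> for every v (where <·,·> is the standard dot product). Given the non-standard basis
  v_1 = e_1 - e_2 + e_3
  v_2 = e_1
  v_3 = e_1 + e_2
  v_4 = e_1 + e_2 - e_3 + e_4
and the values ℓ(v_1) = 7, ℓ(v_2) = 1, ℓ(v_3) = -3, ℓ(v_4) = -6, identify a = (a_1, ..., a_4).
a = (1, -4, 2, -1)

Write a = (a_1, ..., a_4) in the standard basis. For each basis vector v_i, ℓ(v_i) = <v_i, a> is a linear equation in the a_j's. Collect the n equations into a matrix system V a = ℓ, where row i of V is v_i (expressed in the standard basis). Since V is invertible (lower-triangular with 1s on the diagonal, up to permutation), solve by back-substitution:
  V =
[[1, -1, 1, 0],
 [1, 0, 0, 0],
 [1, 1, 0, 0],
 [1, 1, -1, 1]]
  V a = (7, 1, -3, -6)
Solving gives a = (1, -4, 2, -1).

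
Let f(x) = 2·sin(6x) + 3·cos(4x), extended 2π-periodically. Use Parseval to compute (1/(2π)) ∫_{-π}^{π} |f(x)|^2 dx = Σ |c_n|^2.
Σ |c_n|^2 = 13/2

Expand |f|^2 and use orthogonality of {sin(nx), cos(mx)} on [-π, π]:
  ∫_{-π}^{π} sin(nx)^2 dx = π, ∫ cos(mx)^2 dx = π, and cross terms integrate to 0.
So ∫_{-π}^{π} f(x)^2 dx = 2^2 · π + 3^2 · π = (4 + 9)π.
Divide by 2π: (4 + 9)/2 = 13/2.
By Parseval, this equals Σ |c_n|^2.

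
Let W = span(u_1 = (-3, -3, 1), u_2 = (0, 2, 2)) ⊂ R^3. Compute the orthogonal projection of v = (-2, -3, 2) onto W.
proj_W(v) = (-48/17, -81/34, 47/34)

Set up U = [u_1 | ... | u_2] ∈ R^(3×2). The projector onto W = col(U) is P = U (U^T U)^(-1) U^T.
Compute U^T U =
  [19, -4]
  [-4, 8],
and U^T v = (17, -2).
Solve U^T U · c = U^T v for the coefficients: c = (16/17, 15/68). The projection is proj_W(v) = U c.
Check: (v - proj_W(v)) · u_1 = 0  (should be 0).
Check: (v - proj_W(v)) · u_2 = 0  (should be 0).
Result: proj_W(v) = (-48/17, -81/34, 47/34).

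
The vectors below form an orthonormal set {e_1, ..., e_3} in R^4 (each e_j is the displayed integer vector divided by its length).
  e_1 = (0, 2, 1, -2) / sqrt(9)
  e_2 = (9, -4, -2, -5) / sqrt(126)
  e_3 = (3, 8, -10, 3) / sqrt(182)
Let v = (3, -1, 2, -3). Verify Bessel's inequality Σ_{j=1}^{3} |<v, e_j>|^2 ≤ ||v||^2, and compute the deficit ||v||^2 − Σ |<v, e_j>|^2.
Σ |<v, e_j>|^2 = 290/13; ||v||^2 = 23; deficit = 9/13

Write each e_j = u_j / sqrt(<u_j, u_j>) where u_j is the displayed integer vector. Then <v, e_j> = <v, u_j> / sqrt(<u_j, u_j>), so |<v, e_j>|^2 = <v, u_j>^2 / <u_j, u_j>.
Coefficients: <v, e_1> = 6/sqrt(9), <v, e_2> = 42/sqrt(126), <v, e_3> = -28/sqrt(182).
Square and sum: Σ |<v, e_j>|^2 = 290/13.
Compute ||v||^2 = v·v = 23.
Deficit = 23 − 290/13 = 9/13 ≥ 0, confirming Bessel's inequality. (The deficit equals ||v − Σ <v,e_j> e_j||^2, the squared distance from v to span{e_j}.)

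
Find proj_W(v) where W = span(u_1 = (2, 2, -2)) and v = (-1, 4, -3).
proj_W(v) = (2, 2, -2)

Set up U = [u_1 | ... | u_1] ∈ R^(3×1). The projector onto W = col(U) is P = U (U^T U)^(-1) U^T.
Compute U^T U =
  [12],
and U^T v = (12).
Solve U^T U · c = U^T v for the coefficients: c = (1). The projection is proj_W(v) = U c.
Check: (v - proj_W(v)) · u_1 = 0  (should be 0).
Result: proj_W(v) = (2, 2, -2).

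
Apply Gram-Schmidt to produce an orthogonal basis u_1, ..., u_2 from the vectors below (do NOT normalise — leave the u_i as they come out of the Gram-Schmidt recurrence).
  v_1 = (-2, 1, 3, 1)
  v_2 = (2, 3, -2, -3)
Orthogonal basis:
  u_1 = (-2, 1, 3, 1)
  u_2 = (2/3, 11/3, 0, -7/3)

Apply the Gram-Schmidt recurrence
  u_1 = v_1
  u_i = v_i − Σ_{j<i} ((v_i · u_j) / (u_j · u_j)) · u_j.

Step by step this gives:
  u_1 = (-2, 1, 3, 1)
  u_2 = (2/3, 11/3, 0, -7/3)

Orthogonality check:
  u_2 · u_1 = 0 (should be 0)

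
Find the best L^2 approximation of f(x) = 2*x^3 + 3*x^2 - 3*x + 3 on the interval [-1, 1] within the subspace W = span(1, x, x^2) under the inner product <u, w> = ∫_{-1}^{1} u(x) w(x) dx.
g(x) = 3*x^2 - 9*x/5 + 3

The best approximation g ∈ W is the orthogonal projection of f onto W. Writing g = a_0 + a_1 x + a_2 x^2, the coefficients solve the normal equations G · a = b where
  G_{ij} = <φ_i, φ_j> and b_i = <f, φ_i>, with φ_0 = 1, φ_1 = x, φ_2 = x^2.
G =
  [2, 0, 2/3]
  [0, 2/3, 0]
  [2/3, 0, 2/5],
b = (8, -6/5, 16/5).
Solving gives a_0 = 3, a_1 = -9/5, a_2 = 3, so
  g(x) = 3*x^2 - 9*x/5 + 3.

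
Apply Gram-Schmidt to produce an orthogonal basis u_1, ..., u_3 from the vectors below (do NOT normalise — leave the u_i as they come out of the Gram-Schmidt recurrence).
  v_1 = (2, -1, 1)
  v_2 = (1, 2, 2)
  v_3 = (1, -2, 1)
Orthogonal basis:
  u_1 = (2, -1, 1)
  u_2 = (1/3, 7/3, 5/3)
  u_3 = (-14/25, -21/50, 7/10)

Apply the Gram-Schmidt recurrence
  u_1 = v_1
  u_i = v_i − Σ_{j<i} ((v_i · u_j) / (u_j · u_j)) · u_j.

Step by step this gives:
  u_1 = (2, -1, 1)
  u_2 = (1/3, 7/3, 5/3)
  u_3 = (-14/25, -21/50, 7/10)

Orthogonality check:
  u_2 · u_1 = 0 (should be 0)
  u_3 · u_1 = 0 (should be 0)
  u_3 · u_2 = 0 (should be 0)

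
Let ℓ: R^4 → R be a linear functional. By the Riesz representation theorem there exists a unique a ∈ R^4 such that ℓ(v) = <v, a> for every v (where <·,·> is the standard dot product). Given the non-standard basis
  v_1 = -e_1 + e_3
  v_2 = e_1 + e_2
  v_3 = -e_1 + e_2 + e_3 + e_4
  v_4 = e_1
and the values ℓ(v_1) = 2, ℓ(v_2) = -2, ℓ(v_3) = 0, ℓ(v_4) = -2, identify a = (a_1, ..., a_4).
a = (-2, 0, 0, -2)

Write a = (a_1, ..., a_4) in the standard basis. For each basis vector v_i, ℓ(v_i) = <v_i, a> is a linear equation in the a_j's. Collect the n equations into a matrix system V a = ℓ, where row i of V is v_i (expressed in the standard basis). Since V is invertible (lower-triangular with 1s on the diagonal, up to permutation), solve by back-substitution:
  V =
[[-1, 0, 1, 0],
 [1, 1, 0, 0],
 [-1, 1, 1, 1],
 [1, 0, 0, 0]]
  V a = (2, -2, 0, -2)
Solving gives a = (-2, 0, 0, -2).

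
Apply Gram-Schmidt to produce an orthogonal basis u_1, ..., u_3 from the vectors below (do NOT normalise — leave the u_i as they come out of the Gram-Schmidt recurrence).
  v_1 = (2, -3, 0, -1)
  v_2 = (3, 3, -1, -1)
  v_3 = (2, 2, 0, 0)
Orthogonal basis:
  u_1 = (2, -3, 0, -1)
  u_2 = (23/7, 18/7, -1, -8/7)
  u_3 = (1/3, 1/23, 41/69, 37/69)

Apply the Gram-Schmidt recurrence
  u_1 = v_1
  u_i = v_i − Σ_{j<i} ((v_i · u_j) / (u_j · u_j)) · u_j.

Step by step this gives:
  u_1 = (2, -3, 0, -1)
  u_2 = (23/7, 18/7, -1, -8/7)
  u_3 = (1/3, 1/23, 41/69, 37/69)

Orthogonality check:
  u_2 · u_1 = 0 (should be 0)
  u_3 · u_1 = 0 (should be 0)
  u_3 · u_2 = 0 (should be 0)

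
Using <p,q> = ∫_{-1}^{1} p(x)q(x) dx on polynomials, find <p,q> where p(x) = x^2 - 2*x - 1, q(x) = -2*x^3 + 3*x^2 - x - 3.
<p,q> = 92/15

Expand the product: p(x)·q(x) = -2*x^5 + 7*x^4 - 5*x^3 - 4*x^2 + 7*x + 3.
∫_{-1}^{1} of each monomial x^k gives [2/(k+1) if k even, 0 if k odd]. Integrating term-by-term (or equivalently evaluating the antiderivative F(x) = -x^6/3 + 7*x^5/5 - 5*x^4/4 - 4*x^3/3 + 7*x^2/2 + 3*x at the endpoints):
  F(1) − F(−1) = 299/60 − (-23/20) = 92/15.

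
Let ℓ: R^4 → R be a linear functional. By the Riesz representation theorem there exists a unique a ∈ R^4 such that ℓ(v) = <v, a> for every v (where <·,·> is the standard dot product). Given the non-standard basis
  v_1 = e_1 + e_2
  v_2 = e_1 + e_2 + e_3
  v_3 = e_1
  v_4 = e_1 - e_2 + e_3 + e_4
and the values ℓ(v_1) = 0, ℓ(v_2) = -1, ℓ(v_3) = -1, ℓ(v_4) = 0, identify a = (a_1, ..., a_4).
a = (-1, 1, -1, 3)

Write a = (a_1, ..., a_4) in the standard basis. For each basis vector v_i, ℓ(v_i) = <v_i, a> is a linear equation in the a_j's. Collect the n equations into a matrix system V a = ℓ, where row i of V is v_i (expressed in the standard basis). Since V is invertible (lower-triangular with 1s on the diagonal, up to permutation), solve by back-substitution:
  V =
[[1, 1, 0, 0],
 [1, 1, 1, 0],
 [1, 0, 0, 0],
 [1, -1, 1, 1]]
  V a = (0, -1, -1, 0)
Solving gives a = (-1, 1, -1, 3).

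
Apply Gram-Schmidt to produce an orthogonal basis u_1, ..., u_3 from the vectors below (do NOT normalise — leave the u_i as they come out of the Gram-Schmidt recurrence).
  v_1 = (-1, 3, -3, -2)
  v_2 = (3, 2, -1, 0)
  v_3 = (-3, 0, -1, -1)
Orthogonal basis:
  u_1 = (-1, 3, -3, -2)
  u_2 = (75/23, 28/23, -5/23, 12/23)
  u_3 = (-1/143, -8/143, -19/143, 17/143)

Apply the Gram-Schmidt recurrence
  u_1 = v_1
  u_i = v_i − Σ_{j<i} ((v_i · u_j) / (u_j · u_j)) · u_j.

Step by step this gives:
  u_1 = (-1, 3, -3, -2)
  u_2 = (75/23, 28/23, -5/23, 12/23)
  u_3 = (-1/143, -8/143, -19/143, 17/143)

Orthogonality check:
  u_2 · u_1 = 0 (should be 0)
  u_3 · u_1 = 0 (should be 0)
  u_3 · u_2 = 0 (should be 0)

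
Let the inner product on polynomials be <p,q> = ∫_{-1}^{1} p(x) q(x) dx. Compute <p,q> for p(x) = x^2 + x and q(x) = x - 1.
<p,q> = 0

Expand the product: p(x)·q(x) = x^3 - x.
∫_{-1}^{1} of each monomial x^k gives [2/(k+1) if k even, 0 if k odd]. Integrating term-by-term (or equivalently evaluating the antiderivative F(x) = x^4/4 - x^2/2 at the endpoints):
  F(1) − F(−1) = -1/4 − (-1/4) = 0.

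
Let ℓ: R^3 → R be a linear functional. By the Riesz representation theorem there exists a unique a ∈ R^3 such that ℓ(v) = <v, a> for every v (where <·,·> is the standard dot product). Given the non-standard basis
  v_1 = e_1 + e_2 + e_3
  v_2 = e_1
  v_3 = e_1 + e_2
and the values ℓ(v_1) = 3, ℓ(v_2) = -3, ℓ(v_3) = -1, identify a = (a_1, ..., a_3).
a = (-3, 2, 4)

Write a = (a_1, ..., a_3) in the standard basis. For each basis vector v_i, ℓ(v_i) = <v_i, a> is a linear equation in the a_j's. Collect the n equations into a matrix system V a = ℓ, where row i of V is v_i (expressed in the standard basis). Since V is invertible (lower-triangular with 1s on the diagonal, up to permutation), solve by back-substitution:
  V =
[[1, 1, 1],
 [1, 0, 0],
 [1, 1, 0]]
  V a = (3, -3, -1)
Solving gives a = (-3, 2, 4).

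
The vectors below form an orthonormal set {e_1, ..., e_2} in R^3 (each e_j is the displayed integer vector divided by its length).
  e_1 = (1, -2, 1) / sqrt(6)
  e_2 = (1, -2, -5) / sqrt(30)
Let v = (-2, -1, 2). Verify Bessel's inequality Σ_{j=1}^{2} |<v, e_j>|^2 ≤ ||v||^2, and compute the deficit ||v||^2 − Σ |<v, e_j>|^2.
Σ |<v, e_j>|^2 = 4; ||v||^2 = 9; deficit = 5

Write each e_j = u_j / sqrt(<u_j, u_j>) where u_j is the displayed integer vector. Then <v, e_j> = <v, u_j> / sqrt(<u_j, u_j>), so |<v, e_j>|^2 = <v, u_j>^2 / <u_j, u_j>.
Coefficients: <v, e_1> = 2/sqrt(6), <v, e_2> = -10/sqrt(30).
Square and sum: Σ |<v, e_j>|^2 = 4.
Compute ||v||^2 = v·v = 9.
Deficit = 9 − 4 = 5 ≥ 0, confirming Bessel's inequality. (The deficit equals ||v − Σ <v,e_j> e_j||^2, the squared distance from v to span{e_j}.)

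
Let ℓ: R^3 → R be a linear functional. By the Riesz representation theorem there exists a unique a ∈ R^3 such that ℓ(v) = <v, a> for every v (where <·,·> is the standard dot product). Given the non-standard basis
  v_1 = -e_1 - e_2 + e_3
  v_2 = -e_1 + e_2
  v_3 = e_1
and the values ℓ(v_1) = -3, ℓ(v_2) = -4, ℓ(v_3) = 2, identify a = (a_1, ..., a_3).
a = (2, -2, -3)

Write a = (a_1, ..., a_3) in the standard basis. For each basis vector v_i, ℓ(v_i) = <v_i, a> is a linear equation in the a_j's. Collect the n equations into a matrix system V a = ℓ, where row i of V is v_i (expressed in the standard basis). Since V is invertible (lower-triangular with 1s on the diagonal, up to permutation), solve by back-substitution:
  V =
[[-1, -1, 1],
 [-1, 1, 0],
 [1, 0, 0]]
  V a = (-3, -4, 2)
Solving gives a = (2, -2, -3).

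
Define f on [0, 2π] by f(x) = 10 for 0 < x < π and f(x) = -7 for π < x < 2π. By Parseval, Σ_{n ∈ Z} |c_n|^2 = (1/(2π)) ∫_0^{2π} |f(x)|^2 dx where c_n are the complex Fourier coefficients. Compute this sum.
Σ |c_n|^2 = 149/2

Parseval equates the L^2 energy of f (normalised by 1/(2π)) with the ℓ^2 sum of its Fourier coefficients: (1/(2π)) ∫_0^{2π} |f|^2 = Σ |c_n|^2.
Compute the left side: (1/(2π)) [∫_0^π 10^2 dx + ∫_π^{2π} (-7)^2 dx] = (1/(2π)) · (100π + 49π) = (100 + 49)/2 = 149/2.
So Σ_{n ∈ Z} |c_n|^2 = 149/2.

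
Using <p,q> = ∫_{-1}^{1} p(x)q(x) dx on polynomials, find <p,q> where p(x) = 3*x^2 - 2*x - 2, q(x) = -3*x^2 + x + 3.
<p,q> = -104/15

Expand the product: p(x)·q(x) = -9*x^4 + 9*x^3 + 13*x^2 - 8*x - 6.
∫_{-1}^{1} of each monomial x^k gives [2/(k+1) if k even, 0 if k odd]. Integrating term-by-term (or equivalently evaluating the antiderivative F(x) = -9*x^5/5 + 9*x^4/4 + 13*x^3/3 - 4*x^2 - 6*x at the endpoints):
  F(1) − F(−1) = -313/60 − (103/60) = -104/15.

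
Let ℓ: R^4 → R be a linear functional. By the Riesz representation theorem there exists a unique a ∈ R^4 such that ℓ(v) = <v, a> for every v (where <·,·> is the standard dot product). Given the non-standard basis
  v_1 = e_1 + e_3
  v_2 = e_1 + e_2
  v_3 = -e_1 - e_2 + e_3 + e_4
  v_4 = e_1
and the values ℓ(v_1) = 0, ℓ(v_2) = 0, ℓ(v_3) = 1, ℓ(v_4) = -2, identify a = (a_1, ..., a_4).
a = (-2, 2, 2, -1)

Write a = (a_1, ..., a_4) in the standard basis. For each basis vector v_i, ℓ(v_i) = <v_i, a> is a linear equation in the a_j's. Collect the n equations into a matrix system V a = ℓ, where row i of V is v_i (expressed in the standard basis). Since V is invertible (lower-triangular with 1s on the diagonal, up to permutation), solve by back-substitution:
  V =
[[1, 0, 1, 0],
 [1, 1, 0, 0],
 [-1, -1, 1, 1],
 [1, 0, 0, 0]]
  V a = (0, 0, 1, -2)
Solving gives a = (-2, 2, 2, -1).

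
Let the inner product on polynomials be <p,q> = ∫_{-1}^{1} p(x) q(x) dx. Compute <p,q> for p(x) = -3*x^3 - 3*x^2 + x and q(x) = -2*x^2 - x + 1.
<p,q> = 14/15

Expand the product: p(x)·q(x) = 6*x^5 + 9*x^4 - 2*x^3 - 4*x^2 + x.
∫_{-1}^{1} of each monomial x^k gives [2/(k+1) if k even, 0 if k odd]. Integrating term-by-term (or equivalently evaluating the antiderivative F(x) = x^6 + 9*x^5/5 - x^4/2 - 4*x^3/3 + x^2/2 at the endpoints):
  F(1) − F(−1) = 22/15 − (8/15) = 14/15.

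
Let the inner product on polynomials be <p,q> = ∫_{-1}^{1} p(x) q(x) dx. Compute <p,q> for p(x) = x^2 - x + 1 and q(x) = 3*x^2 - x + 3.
<p,q> = 178/15

Expand the product: p(x)·q(x) = 3*x^4 - 4*x^3 + 7*x^2 - 4*x + 3.
∫_{-1}^{1} of each monomial x^k gives [2/(k+1) if k even, 0 if k odd]. Integrating term-by-term (or equivalently evaluating the antiderivative F(x) = 3*x^5/5 - x^4 + 7*x^3/3 - 2*x^2 + 3*x at the endpoints):
  F(1) − F(−1) = 44/15 − (-134/15) = 178/15.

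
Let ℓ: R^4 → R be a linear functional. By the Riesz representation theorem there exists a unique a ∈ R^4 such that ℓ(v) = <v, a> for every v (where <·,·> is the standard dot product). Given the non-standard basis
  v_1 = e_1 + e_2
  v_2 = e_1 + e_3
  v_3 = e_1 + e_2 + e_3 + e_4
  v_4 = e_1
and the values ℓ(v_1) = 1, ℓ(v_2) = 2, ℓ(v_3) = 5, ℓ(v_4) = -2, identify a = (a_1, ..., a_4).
a = (-2, 3, 4, 0)

Write a = (a_1, ..., a_4) in the standard basis. For each basis vector v_i, ℓ(v_i) = <v_i, a> is a linear equation in the a_j's. Collect the n equations into a matrix system V a = ℓ, where row i of V is v_i (expressed in the standard basis). Since V is invertible (lower-triangular with 1s on the diagonal, up to permutation), solve by back-substitution:
  V =
[[1, 1, 0, 0],
 [1, 0, 1, 0],
 [1, 1, 1, 1],
 [1, 0, 0, 0]]
  V a = (1, 2, 5, -2)
Solving gives a = (-2, 3, 4, 0).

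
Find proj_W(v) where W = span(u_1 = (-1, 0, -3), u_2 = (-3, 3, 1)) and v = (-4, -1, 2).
proj_W(v) = (-146/95, 33/19, 112/95)

Set up U = [u_1 | ... | u_2] ∈ R^(3×2). The projector onto W = col(U) is P = U (U^T U)^(-1) U^T.
Compute U^T U =
  [10, 0]
  [0, 19],
and U^T v = (-2, 11).
Solve U^T U · c = U^T v for the coefficients: c = (-1/5, 11/19). The projection is proj_W(v) = U c.
Check: (v - proj_W(v)) · u_1 = 0  (should be 0).
Check: (v - proj_W(v)) · u_2 = 0  (should be 0).
Result: proj_W(v) = (-146/95, 33/19, 112/95).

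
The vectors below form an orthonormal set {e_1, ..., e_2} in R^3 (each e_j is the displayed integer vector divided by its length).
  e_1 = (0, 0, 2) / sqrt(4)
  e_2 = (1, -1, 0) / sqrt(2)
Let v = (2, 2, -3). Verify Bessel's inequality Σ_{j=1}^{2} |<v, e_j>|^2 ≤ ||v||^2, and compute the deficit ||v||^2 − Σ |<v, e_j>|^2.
Σ |<v, e_j>|^2 = 9; ||v||^2 = 17; deficit = 8

Write each e_j = u_j / sqrt(<u_j, u_j>) where u_j is the displayed integer vector. Then <v, e_j> = <v, u_j> / sqrt(<u_j, u_j>), so |<v, e_j>|^2 = <v, u_j>^2 / <u_j, u_j>.
Coefficients: <v, e_1> = -6/sqrt(4), <v, e_2> = 0/sqrt(2).
Square and sum: Σ |<v, e_j>|^2 = 9.
Compute ||v||^2 = v·v = 17.
Deficit = 17 − 9 = 8 ≥ 0, confirming Bessel's inequality. (The deficit equals ||v − Σ <v,e_j> e_j||^2, the squared distance from v to span{e_j}.)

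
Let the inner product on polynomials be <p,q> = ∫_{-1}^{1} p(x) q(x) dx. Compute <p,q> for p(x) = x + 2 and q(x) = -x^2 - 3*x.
<p,q> = -10/3

Expand the product: p(x)·q(x) = -x^3 - 5*x^2 - 6*x.
∫_{-1}^{1} of each monomial x^k gives [2/(k+1) if k even, 0 if k odd]. Integrating term-by-term (or equivalently evaluating the antiderivative F(x) = -x^4/4 - 5*x^3/3 - 3*x^2 at the endpoints):
  F(1) − F(−1) = -59/12 − (-19/12) = -10/3.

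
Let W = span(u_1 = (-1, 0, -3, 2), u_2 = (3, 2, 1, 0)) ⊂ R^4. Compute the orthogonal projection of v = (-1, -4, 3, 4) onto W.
proj_W(v) = (-9/5, -7/5, 1/5, -3/5)

Set up U = [u_1 | ... | u_2] ∈ R^(4×2). The projector onto W = col(U) is P = U (U^T U)^(-1) U^T.
Compute U^T U =
  [14, -6]
  [-6, 14],
and U^T v = (0, -8).
Solve U^T U · c = U^T v for the coefficients: c = (-3/10, -7/10). The projection is proj_W(v) = U c.
Check: (v - proj_W(v)) · u_1 = 0  (should be 0).
Check: (v - proj_W(v)) · u_2 = 0  (should be 0).
Result: proj_W(v) = (-9/5, -7/5, 1/5, -3/5).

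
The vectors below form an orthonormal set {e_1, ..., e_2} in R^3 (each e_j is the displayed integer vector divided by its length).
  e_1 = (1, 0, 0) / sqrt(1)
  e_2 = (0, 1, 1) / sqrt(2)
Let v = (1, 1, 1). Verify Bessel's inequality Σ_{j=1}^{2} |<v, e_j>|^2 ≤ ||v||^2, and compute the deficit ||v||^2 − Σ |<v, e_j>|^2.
Σ |<v, e_j>|^2 = 3; ||v||^2 = 3; deficit = 0

Write each e_j = u_j / sqrt(<u_j, u_j>) where u_j is the displayed integer vector. Then <v, e_j> = <v, u_j> / sqrt(<u_j, u_j>), so |<v, e_j>|^2 = <v, u_j>^2 / <u_j, u_j>.
Coefficients: <v, e_1> = 1/sqrt(1), <v, e_2> = 2/sqrt(2).
Square and sum: Σ |<v, e_j>|^2 = 3.
Compute ||v||^2 = v·v = 3.
Deficit = 3 − 3 = 0 ≥ 0, confirming Bessel's inequality. (The deficit equals ||v − Σ <v,e_j> e_j||^2, the squared distance from v to span{e_j}.)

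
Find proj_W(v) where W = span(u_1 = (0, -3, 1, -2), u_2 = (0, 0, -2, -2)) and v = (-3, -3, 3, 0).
proj_W(v) = (0, -3, 3, 0)

Set up U = [u_1 | ... | u_2] ∈ R^(4×2). The projector onto W = col(U) is P = U (U^T U)^(-1) U^T.
Compute U^T U =
  [14, 2]
  [2, 8],
and U^T v = (12, -6).
Solve U^T U · c = U^T v for the coefficients: c = (1, -1). The projection is proj_W(v) = U c.
Check: (v - proj_W(v)) · u_1 = 0  (should be 0).
Check: (v - proj_W(v)) · u_2 = 0  (should be 0).
Result: proj_W(v) = (0, -3, 3, 0).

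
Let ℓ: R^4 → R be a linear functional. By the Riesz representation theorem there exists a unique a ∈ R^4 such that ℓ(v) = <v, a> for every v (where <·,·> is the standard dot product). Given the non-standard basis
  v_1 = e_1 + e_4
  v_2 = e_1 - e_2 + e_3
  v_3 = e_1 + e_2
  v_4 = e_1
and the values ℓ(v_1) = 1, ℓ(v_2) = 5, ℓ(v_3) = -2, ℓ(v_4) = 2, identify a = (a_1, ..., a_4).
a = (2, -4, -1, -1)

Write a = (a_1, ..., a_4) in the standard basis. For each basis vector v_i, ℓ(v_i) = <v_i, a> is a linear equation in the a_j's. Collect the n equations into a matrix system V a = ℓ, where row i of V is v_i (expressed in the standard basis). Since V is invertible (lower-triangular with 1s on the diagonal, up to permutation), solve by back-substitution:
  V =
[[1, 0, 0, 1],
 [1, -1, 1, 0],
 [1, 1, 0, 0],
 [1, 0, 0, 0]]
  V a = (1, 5, -2, 2)
Solving gives a = (2, -4, -1, -1).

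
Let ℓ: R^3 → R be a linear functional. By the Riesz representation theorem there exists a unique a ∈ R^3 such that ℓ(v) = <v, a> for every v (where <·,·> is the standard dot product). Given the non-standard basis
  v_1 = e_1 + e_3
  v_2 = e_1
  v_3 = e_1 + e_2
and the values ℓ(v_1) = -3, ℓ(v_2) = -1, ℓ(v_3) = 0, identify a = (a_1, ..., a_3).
a = (-1, 1, -2)

Write a = (a_1, ..., a_3) in the standard basis. For each basis vector v_i, ℓ(v_i) = <v_i, a> is a linear equation in the a_j's. Collect the n equations into a matrix system V a = ℓ, where row i of V is v_i (expressed in the standard basis). Since V is invertible (lower-triangular with 1s on the diagonal, up to permutation), solve by back-substitution:
  V =
[[1, 0, 1],
 [1, 0, 0],
 [1, 1, 0]]
  V a = (-3, -1, 0)
Solving gives a = (-1, 1, -2).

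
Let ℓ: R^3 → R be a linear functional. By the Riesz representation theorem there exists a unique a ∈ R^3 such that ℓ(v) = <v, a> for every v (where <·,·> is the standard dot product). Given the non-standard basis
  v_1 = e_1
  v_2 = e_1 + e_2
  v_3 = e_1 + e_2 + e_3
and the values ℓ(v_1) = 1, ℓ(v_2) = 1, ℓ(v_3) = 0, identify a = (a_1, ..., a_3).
a = (1, 0, -1)

Write a = (a_1, ..., a_3) in the standard basis. For each basis vector v_i, ℓ(v_i) = <v_i, a> is a linear equation in the a_j's. Collect the n equations into a matrix system V a = ℓ, where row i of V is v_i (expressed in the standard basis). Since V is invertible (lower-triangular with 1s on the diagonal, up to permutation), solve by back-substitution:
  V =
[[1, 0, 0],
 [1, 1, 0],
 [1, 1, 1]]
  V a = (1, 1, 0)
Solving gives a = (1, 0, -1).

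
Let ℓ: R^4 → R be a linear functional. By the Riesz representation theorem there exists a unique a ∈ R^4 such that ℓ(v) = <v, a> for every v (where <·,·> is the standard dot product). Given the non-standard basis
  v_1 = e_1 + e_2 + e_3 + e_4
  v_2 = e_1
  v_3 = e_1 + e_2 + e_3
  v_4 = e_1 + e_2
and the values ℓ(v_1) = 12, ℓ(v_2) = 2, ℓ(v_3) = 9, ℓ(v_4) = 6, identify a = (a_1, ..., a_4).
a = (2, 4, 3, 3)

Write a = (a_1, ..., a_4) in the standard basis. For each basis vector v_i, ℓ(v_i) = <v_i, a> is a linear equation in the a_j's. Collect the n equations into a matrix system V a = ℓ, where row i of V is v_i (expressed in the standard basis). Since V is invertible (lower-triangular with 1s on the diagonal, up to permutation), solve by back-substitution:
  V =
[[1, 1, 1, 1],
 [1, 0, 0, 0],
 [1, 1, 1, 0],
 [1, 1, 0, 0]]
  V a = (12, 2, 9, 6)
Solving gives a = (2, 4, 3, 3).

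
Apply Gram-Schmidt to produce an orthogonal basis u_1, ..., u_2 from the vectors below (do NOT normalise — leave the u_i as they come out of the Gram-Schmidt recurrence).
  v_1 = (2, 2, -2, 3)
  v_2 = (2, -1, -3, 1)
Orthogonal basis:
  u_1 = (2, 2, -2, 3)
  u_2 = (20/21, -43/21, -41/21, -4/7)

Apply the Gram-Schmidt recurrence
  u_1 = v_1
  u_i = v_i − Σ_{j<i} ((v_i · u_j) / (u_j · u_j)) · u_j.

Step by step this gives:
  u_1 = (2, 2, -2, 3)
  u_2 = (20/21, -43/21, -41/21, -4/7)

Orthogonality check:
  u_2 · u_1 = 0 (should be 0)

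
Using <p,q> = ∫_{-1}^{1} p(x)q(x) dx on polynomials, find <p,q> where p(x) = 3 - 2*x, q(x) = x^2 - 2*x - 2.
<p,q> = -22/3

Expand the product: p(x)·q(x) = -2*x^3 + 7*x^2 - 2*x - 6.
∫_{-1}^{1} of each monomial x^k gives [2/(k+1) if k even, 0 if k odd]. Integrating term-by-term (or equivalently evaluating the antiderivative F(x) = -x^4/2 + 7*x^3/3 - x^2 - 6*x at the endpoints):
  F(1) − F(−1) = -31/6 − (13/6) = -22/3.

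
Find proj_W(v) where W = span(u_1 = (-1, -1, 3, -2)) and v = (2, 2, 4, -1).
proj_W(v) = (-2/3, -2/3, 2, -4/3)

Set up U = [u_1 | ... | u_1] ∈ R^(4×1). The projector onto W = col(U) is P = U (U^T U)^(-1) U^T.
Compute U^T U =
  [15],
and U^T v = (10).
Solve U^T U · c = U^T v for the coefficients: c = (2/3). The projection is proj_W(v) = U c.
Check: (v - proj_W(v)) · u_1 = 0  (should be 0).
Result: proj_W(v) = (-2/3, -2/3, 2, -4/3).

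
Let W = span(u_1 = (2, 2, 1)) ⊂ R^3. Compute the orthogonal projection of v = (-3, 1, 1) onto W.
proj_W(v) = (-2/3, -2/3, -1/3)

Set up U = [u_1 | ... | u_1] ∈ R^(3×1). The projector onto W = col(U) is P = U (U^T U)^(-1) U^T.
Compute U^T U =
  [9],
and U^T v = (-3).
Solve U^T U · c = U^T v for the coefficients: c = (-1/3). The projection is proj_W(v) = U c.
Check: (v - proj_W(v)) · u_1 = 0  (should be 0).
Result: proj_W(v) = (-2/3, -2/3, -1/3).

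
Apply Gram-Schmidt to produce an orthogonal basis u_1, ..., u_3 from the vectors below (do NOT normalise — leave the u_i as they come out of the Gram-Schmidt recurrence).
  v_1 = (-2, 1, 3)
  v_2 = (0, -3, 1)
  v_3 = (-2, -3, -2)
Orthogonal basis:
  u_1 = (-2, 1, 3)
  u_2 = (0, -3, 1)
  u_3 = (-19/7, -19/35, -57/35)

Apply the Gram-Schmidt recurrence
  u_1 = v_1
  u_i = v_i − Σ_{j<i} ((v_i · u_j) / (u_j · u_j)) · u_j.

Step by step this gives:
  u_1 = (-2, 1, 3)
  u_2 = (0, -3, 1)
  u_3 = (-19/7, -19/35, -57/35)

Orthogonality check:
  u_2 · u_1 = 0 (should be 0)
  u_3 · u_1 = 0 (should be 0)
  u_3 · u_2 = 0 (should be 0)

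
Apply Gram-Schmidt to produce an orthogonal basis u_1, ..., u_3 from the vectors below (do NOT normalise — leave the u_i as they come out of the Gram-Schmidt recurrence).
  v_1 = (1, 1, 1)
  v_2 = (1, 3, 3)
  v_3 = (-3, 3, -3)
Orthogonal basis:
  u_1 = (1, 1, 1)
  u_2 = (-4/3, 2/3, 2/3)
  u_3 = (0, 3, -3)

Apply the Gram-Schmidt recurrence
  u_1 = v_1
  u_i = v_i − Σ_{j<i} ((v_i · u_j) / (u_j · u_j)) · u_j.

Step by step this gives:
  u_1 = (1, 1, 1)
  u_2 = (-4/3, 2/3, 2/3)
  u_3 = (0, 3, -3)

Orthogonality check:
  u_2 · u_1 = 0 (should be 0)
  u_3 · u_1 = 0 (should be 0)
  u_3 · u_2 = 0 (should be 0)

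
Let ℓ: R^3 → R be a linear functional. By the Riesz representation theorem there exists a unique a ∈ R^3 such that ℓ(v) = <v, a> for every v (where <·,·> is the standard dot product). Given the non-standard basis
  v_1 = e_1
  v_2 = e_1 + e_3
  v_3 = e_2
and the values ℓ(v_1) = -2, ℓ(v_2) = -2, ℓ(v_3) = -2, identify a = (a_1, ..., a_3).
a = (-2, -2, 0)

Write a = (a_1, ..., a_3) in the standard basis. For each basis vector v_i, ℓ(v_i) = <v_i, a> is a linear equation in the a_j's. Collect the n equations into a matrix system V a = ℓ, where row i of V is v_i (expressed in the standard basis). Since V is invertible (lower-triangular with 1s on the diagonal, up to permutation), solve by back-substitution:
  V =
[[1, 0, 0],
 [1, 0, 1],
 [0, 1, 0]]
  V a = (-2, -2, -2)
Solving gives a = (-2, -2, 0).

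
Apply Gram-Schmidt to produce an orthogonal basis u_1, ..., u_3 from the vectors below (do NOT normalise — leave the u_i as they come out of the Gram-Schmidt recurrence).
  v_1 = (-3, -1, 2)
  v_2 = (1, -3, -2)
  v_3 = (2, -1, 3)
Orthogonal basis:
  u_1 = (-3, -1, 2)
  u_2 = (1/7, -23/7, -10/7)
  u_3 = (20/9, -10/9, 25/9)

Apply the Gram-Schmidt recurrence
  u_1 = v_1
  u_i = v_i − Σ_{j<i} ((v_i · u_j) / (u_j · u_j)) · u_j.

Step by step this gives:
  u_1 = (-3, -1, 2)
  u_2 = (1/7, -23/7, -10/7)
  u_3 = (20/9, -10/9, 25/9)

Orthogonality check:
  u_2 · u_1 = 0 (should be 0)
  u_3 · u_1 = 0 (should be 0)
  u_3 · u_2 = 0 (should be 0)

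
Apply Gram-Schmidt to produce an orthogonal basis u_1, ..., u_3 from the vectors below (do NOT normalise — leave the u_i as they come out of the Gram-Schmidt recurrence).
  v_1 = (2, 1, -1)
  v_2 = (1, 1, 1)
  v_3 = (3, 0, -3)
Orthogonal basis:
  u_1 = (2, 1, -1)
  u_2 = (1/3, 2/3, 4/3)
  u_3 = (3/7, -9/14, 3/14)

Apply the Gram-Schmidt recurrence
  u_1 = v_1
  u_i = v_i − Σ_{j<i} ((v_i · u_j) / (u_j · u_j)) · u_j.

Step by step this gives:
  u_1 = (2, 1, -1)
  u_2 = (1/3, 2/3, 4/3)
  u_3 = (3/7, -9/14, 3/14)

Orthogonality check:
  u_2 · u_1 = 0 (should be 0)
  u_3 · u_1 = 0 (should be 0)
  u_3 · u_2 = 0 (should be 0)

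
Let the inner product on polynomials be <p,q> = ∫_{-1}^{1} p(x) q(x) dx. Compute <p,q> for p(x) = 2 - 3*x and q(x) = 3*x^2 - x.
<p,q> = 6

Expand the product: p(x)·q(x) = -9*x^3 + 9*x^2 - 2*x.
∫_{-1}^{1} of each monomial x^k gives [2/(k+1) if k even, 0 if k odd]. Integrating term-by-term (or equivalently evaluating the antiderivative F(x) = -9*x^4/4 + 3*x^3 - x^2 at the endpoints):
  F(1) − F(−1) = -1/4 − (-25/4) = 6.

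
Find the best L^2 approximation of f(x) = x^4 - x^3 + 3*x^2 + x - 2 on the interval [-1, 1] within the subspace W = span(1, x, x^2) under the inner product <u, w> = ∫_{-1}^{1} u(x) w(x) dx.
g(x) = 27*x^2/7 + 2*x/5 - 73/35

The best approximation g ∈ W is the orthogonal projection of f onto W. Writing g = a_0 + a_1 x + a_2 x^2, the coefficients solve the normal equations G · a = b where
  G_{ij} = <φ_i, φ_j> and b_i = <f, φ_i>, with φ_0 = 1, φ_1 = x, φ_2 = x^2.
G =
  [2, 0, 2/3]
  [0, 2/3, 0]
  [2/3, 0, 2/5],
b = (-8/5, 4/15, 16/105).
Solving gives a_0 = -73/35, a_1 = 2/5, a_2 = 27/7, so
  g(x) = 27*x^2/7 + 2*x/5 - 73/35.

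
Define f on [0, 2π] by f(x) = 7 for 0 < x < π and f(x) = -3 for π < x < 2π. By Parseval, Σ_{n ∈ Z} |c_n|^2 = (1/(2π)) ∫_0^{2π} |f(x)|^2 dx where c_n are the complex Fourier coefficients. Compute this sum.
Σ |c_n|^2 = 29

Parseval equates the L^2 energy of f (normalised by 1/(2π)) with the ℓ^2 sum of its Fourier coefficients: (1/(2π)) ∫_0^{2π} |f|^2 = Σ |c_n|^2.
Compute the left side: (1/(2π)) [∫_0^π 7^2 dx + ∫_π^{2π} (-3)^2 dx] = (1/(2π)) · (49π + 9π) = (49 + 9)/2 = 29.
So Σ_{n ∈ Z} |c_n|^2 = 29.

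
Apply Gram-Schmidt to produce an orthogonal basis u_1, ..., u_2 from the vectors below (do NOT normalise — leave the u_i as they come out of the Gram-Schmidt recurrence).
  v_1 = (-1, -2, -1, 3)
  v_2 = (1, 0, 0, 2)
Orthogonal basis:
  u_1 = (-1, -2, -1, 3)
  u_2 = (4/3, 2/3, 1/3, 1)

Apply the Gram-Schmidt recurrence
  u_1 = v_1
  u_i = v_i − Σ_{j<i} ((v_i · u_j) / (u_j · u_j)) · u_j.

Step by step this gives:
  u_1 = (-1, -2, -1, 3)
  u_2 = (4/3, 2/3, 1/3, 1)

Orthogonality check:
  u_2 · u_1 = 0 (should be 0)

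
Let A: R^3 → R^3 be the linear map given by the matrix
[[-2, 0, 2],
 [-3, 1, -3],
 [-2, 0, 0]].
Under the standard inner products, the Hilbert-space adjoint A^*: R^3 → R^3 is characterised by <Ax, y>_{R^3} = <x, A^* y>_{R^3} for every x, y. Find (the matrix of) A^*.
A^* = A^T =
[[-2, -3, -2],
 [0, 1, 0],
 [2, -3, 0]]

For real matrices with standard dot products, the defining identity <Ax, y> = <x, A^* y> gives (Ax)^T y = x^T (A^*) y, i.e. x^T A^T y = x^T (A^*) y. Since this holds for all x, y, we must have A^* = A^T. Therefore
A^* =
[[-2, -3, -2],
 [0, 1, 0],
 [2, -3, 0]].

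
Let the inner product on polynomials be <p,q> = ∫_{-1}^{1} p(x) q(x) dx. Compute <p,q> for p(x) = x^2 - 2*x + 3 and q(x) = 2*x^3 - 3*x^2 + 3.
<p,q> = 56/5

Expand the product: p(x)·q(x) = 2*x^5 - 7*x^4 + 12*x^3 - 6*x^2 - 6*x + 9.
∫_{-1}^{1} of each monomial x^k gives [2/(k+1) if k even, 0 if k odd]. Integrating term-by-term (or equivalently evaluating the antiderivative F(x) = x^6/3 - 7*x^5/5 + 3*x^4 - 2*x^3 - 3*x^2 + 9*x at the endpoints):
  F(1) − F(−1) = 89/15 − (-79/15) = 56/5.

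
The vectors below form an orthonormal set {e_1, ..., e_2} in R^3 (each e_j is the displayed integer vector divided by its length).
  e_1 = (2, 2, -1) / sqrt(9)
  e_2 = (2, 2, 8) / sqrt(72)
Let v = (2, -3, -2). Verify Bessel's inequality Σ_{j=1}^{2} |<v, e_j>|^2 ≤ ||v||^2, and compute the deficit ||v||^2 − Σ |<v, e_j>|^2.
Σ |<v, e_j>|^2 = 9/2; ||v||^2 = 17; deficit = 25/2

Write each e_j = u_j / sqrt(<u_j, u_j>) where u_j is the displayed integer vector. Then <v, e_j> = <v, u_j> / sqrt(<u_j, u_j>), so |<v, e_j>|^2 = <v, u_j>^2 / <u_j, u_j>.
Coefficients: <v, e_1> = 0/sqrt(9), <v, e_2> = -18/sqrt(72).
Square and sum: Σ |<v, e_j>|^2 = 9/2.
Compute ||v||^2 = v·v = 17.
Deficit = 17 − 9/2 = 25/2 ≥ 0, confirming Bessel's inequality. (The deficit equals ||v − Σ <v,e_j> e_j||^2, the squared distance from v to span{e_j}.)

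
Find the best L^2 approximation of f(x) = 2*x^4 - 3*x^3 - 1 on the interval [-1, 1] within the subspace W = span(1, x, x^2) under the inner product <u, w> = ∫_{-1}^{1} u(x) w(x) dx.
g(x) = 12*x^2/7 - 9*x/5 - 41/35

The best approximation g ∈ W is the orthogonal projection of f onto W. Writing g = a_0 + a_1 x + a_2 x^2, the coefficients solve the normal equations G · a = b where
  G_{ij} = <φ_i, φ_j> and b_i = <f, φ_i>, with φ_0 = 1, φ_1 = x, φ_2 = x^2.
G =
  [2, 0, 2/3]
  [0, 2/3, 0]
  [2/3, 0, 2/5],
b = (-6/5, -6/5, -2/21).
Solving gives a_0 = -41/35, a_1 = -9/5, a_2 = 12/7, so
  g(x) = 12*x^2/7 - 9*x/5 - 41/35.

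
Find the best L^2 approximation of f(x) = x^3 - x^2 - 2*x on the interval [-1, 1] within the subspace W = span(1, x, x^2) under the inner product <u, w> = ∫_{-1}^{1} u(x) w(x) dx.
g(x) = -x^2 - 7*x/5

The best approximation g ∈ W is the orthogonal projection of f onto W. Writing g = a_0 + a_1 x + a_2 x^2, the coefficients solve the normal equations G · a = b where
  G_{ij} = <φ_i, φ_j> and b_i = <f, φ_i>, with φ_0 = 1, φ_1 = x, φ_2 = x^2.
G =
  [2, 0, 2/3]
  [0, 2/3, 0]
  [2/3, 0, 2/5],
b = (-2/3, -14/15, -2/5).
Solving gives a_0 = 0, a_1 = -7/5, a_2 = -1, so
  g(x) = -x^2 - 7*x/5.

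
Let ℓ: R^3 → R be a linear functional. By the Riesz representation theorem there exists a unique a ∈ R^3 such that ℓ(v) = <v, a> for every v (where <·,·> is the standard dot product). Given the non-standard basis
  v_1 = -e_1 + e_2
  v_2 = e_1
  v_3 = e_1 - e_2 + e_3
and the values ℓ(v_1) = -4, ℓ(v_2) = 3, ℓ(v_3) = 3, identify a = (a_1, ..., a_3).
a = (3, -1, -1)

Write a = (a_1, ..., a_3) in the standard basis. For each basis vector v_i, ℓ(v_i) = <v_i, a> is a linear equation in the a_j's. Collect the n equations into a matrix system V a = ℓ, where row i of V is v_i (expressed in the standard basis). Since V is invertible (lower-triangular with 1s on the diagonal, up to permutation), solve by back-substitution:
  V =
[[-1, 1, 0],
 [1, 0, 0],
 [1, -1, 1]]
  V a = (-4, 3, 3)
Solving gives a = (3, -1, -1).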